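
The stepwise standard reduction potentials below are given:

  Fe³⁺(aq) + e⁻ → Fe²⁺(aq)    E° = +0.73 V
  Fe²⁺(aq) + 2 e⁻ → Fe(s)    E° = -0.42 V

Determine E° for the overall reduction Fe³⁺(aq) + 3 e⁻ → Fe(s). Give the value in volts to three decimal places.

Adding the free-energy changes (−nFE°) of the two steps gives −n₃FE°₃ = −n₁FE°₁ − n₂FE°₂.
E°₃ = (1×+0.73 + 2×-0.42) / 3 = (-0.110) / 3 = -0.037 V.
E° values themselves are not directly additive — weighting by electron count is essential.

-0.037 V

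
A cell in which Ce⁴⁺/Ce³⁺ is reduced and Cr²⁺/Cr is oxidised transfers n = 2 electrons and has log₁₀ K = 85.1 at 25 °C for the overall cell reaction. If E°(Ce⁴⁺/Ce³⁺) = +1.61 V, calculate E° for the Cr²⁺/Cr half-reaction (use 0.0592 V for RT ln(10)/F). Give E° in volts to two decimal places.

-0.91 V

E°cell = (0.0592/n)·log K = (0.0592/2)(85.1) = +2.519 V.
Since Ce⁴⁺/Ce³⁺ is the cathode and Cr²⁺/Cr the anode, E°cell = E°(Ce⁴⁺/Ce³⁺) − E°(Cr²⁺/Cr).
So E°(Cr²⁺/Cr) = E°(Ce⁴⁺/Ce³⁺) − E°cell = (+1.61) − (+2.519) = -0.91 V.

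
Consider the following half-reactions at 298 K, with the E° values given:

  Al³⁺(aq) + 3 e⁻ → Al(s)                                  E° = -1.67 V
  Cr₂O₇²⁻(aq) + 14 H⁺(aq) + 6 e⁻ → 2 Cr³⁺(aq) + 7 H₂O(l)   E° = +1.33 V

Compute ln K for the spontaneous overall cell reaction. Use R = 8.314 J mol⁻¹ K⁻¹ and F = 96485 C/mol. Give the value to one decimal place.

Cathode: Cr₂O₇²⁻/Cr³⁺; anode: Al³⁺/Al. E°cell = (+1.33) − (-1.67) = +3.00 V, with n = 6.
ΔG° = −nFE° = −RT ln K, so ln K = nFE°/(RT) = (6)(96485)(+3.00) / ((8.314)(298)) = 700.981.

701.0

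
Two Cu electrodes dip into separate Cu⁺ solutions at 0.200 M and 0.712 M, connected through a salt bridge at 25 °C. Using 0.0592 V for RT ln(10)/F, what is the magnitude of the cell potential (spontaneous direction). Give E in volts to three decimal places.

+0.033 V

For a concentration cell E°cell = 0. The 0.712 M side is the cathode (reduction is favoured where [Cu⁺] is higher).
With n = 1, E = −(0.0592/1) log([Cu⁺]ₐₙ/[Cu⁺]꜀ₐₜ) = −(0.0592/1) log(0.2/0.712) = −(0.0592/1)(-0.551) = +0.033 V.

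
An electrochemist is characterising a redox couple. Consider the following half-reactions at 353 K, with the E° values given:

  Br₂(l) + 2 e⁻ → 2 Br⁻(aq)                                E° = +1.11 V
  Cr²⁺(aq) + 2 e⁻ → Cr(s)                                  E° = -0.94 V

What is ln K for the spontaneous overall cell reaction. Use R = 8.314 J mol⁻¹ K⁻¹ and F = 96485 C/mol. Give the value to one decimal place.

134.8

Cathode: Br₂/Br⁻; anode: Cr²⁺/Cr. E°cell = (+1.11) − (-0.94) = +2.05 V, with n = 2.
ΔG° = −nFE° = −RT ln K, so ln K = nFE°/(RT) = (2)(96485)(+2.05) / ((8.314)(353)) = 134.790.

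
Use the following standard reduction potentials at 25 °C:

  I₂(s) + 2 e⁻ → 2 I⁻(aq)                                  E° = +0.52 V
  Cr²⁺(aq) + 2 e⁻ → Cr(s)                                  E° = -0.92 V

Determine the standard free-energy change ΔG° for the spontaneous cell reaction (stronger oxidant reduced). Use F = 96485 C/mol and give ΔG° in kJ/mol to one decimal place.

-277.9 kJ/mol

I₂/I⁻ (E° = +0.52 V) is the cathode; Cr²⁺/Cr (E° = -0.92 V) is the anode, so E°cell = +1.44 V.
Balancing electrons gives n = 2 (lcm of 2 and 2).
ΔG° = −nFE° = −(2)(96485)(+1.44) = -277,877 J = -277.9 kJ/mol.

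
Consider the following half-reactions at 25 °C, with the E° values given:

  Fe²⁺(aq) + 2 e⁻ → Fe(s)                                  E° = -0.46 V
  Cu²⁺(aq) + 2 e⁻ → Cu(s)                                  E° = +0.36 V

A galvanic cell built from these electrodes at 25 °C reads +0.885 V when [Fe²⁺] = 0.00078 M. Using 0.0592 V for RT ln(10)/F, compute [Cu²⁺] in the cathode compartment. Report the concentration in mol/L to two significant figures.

0.12 M

Cu²⁺/Cu is the cathode, Fe²⁺/Fe the anode: E°cell = +0.82 V, n = 2.
Overall reaction: Cu²⁺(aq) + Fe(s) → Cu(s) + Fe²⁺(aq); Q = [Fe²⁺]^1/[Cu²⁺]^1.
From E = E° − (0.0592/n) log Q: log Q = (E° − E)·n/0.0592 = (+0.82 − (+0.885))·2/0.0592 = -2.1959.
So 1·log[Cu²⁺] = 1·log(0.00078) − log Q = -3.1079 − (-2.1959) = -0.9120; [Cu²⁺] = 10^(-0.9120) ≈ 0.12 M.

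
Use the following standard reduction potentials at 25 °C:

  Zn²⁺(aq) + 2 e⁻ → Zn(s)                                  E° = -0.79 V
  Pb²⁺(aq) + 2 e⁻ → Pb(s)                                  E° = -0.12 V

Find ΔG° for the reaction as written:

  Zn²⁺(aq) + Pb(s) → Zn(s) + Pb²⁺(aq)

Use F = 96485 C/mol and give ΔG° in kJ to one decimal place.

+129.3 kJ

As written, Zn²⁺/Zn is reduced (cathode) and Pb²⁺/Pb is oxidised (anode), so E°cell = (-0.79) − (-0.12) = -0.67 V.
Balancing electrons gives n = 2.
ΔG° = −nFE° = −(2)(96485)(-0.67) = 129,290 J = +129.3 kJ.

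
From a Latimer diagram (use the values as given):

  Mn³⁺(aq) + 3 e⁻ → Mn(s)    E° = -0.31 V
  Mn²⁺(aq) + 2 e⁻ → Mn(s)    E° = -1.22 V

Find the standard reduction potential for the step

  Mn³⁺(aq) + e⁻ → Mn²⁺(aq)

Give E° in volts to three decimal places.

+1.510 V

Sequential free energies add, so n₃E°₃ = n₁E°₁ + n₂E°₂.
With n₃ = 3, and the known step contributing 2×(-1.22) V, the unknown satisfies 1·E° = 3×(-0.31) − 2×(-1.22) = +1.510.
E° = +1.510 / 1 = +1.510 V.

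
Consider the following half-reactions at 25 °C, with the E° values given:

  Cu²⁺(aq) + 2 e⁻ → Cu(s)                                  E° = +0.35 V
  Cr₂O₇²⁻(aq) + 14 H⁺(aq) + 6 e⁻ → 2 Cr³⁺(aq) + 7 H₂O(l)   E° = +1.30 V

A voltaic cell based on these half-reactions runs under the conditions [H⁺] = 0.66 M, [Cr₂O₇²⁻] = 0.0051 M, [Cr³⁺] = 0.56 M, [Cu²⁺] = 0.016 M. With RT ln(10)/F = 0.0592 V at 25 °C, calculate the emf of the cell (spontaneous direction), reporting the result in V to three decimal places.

Cr₂O₇²⁻/Cr³⁺ is the cathode (higher E°), Cu²⁺/Cu the anode: E°cell = +1.30 − (+0.35) = +0.95 V, n = 6.
Overall: Cr₂O₇²⁻(aq) + 14 H⁺(aq) + 3 Cu(s) → 2 Cr³⁺(aq) + 7 H₂O(l) + 3 Cu²⁺(aq)
Q = [Cr³⁺]^2·[Cu²⁺]^3 / ([Cr₂O₇²⁻]·[H⁺]^14); log Q = -1.072.
E = E° − (0.0592/n) log Q = +0.95 − (0.0592/6)(-1.072) = +0.961 V.

+0.961 V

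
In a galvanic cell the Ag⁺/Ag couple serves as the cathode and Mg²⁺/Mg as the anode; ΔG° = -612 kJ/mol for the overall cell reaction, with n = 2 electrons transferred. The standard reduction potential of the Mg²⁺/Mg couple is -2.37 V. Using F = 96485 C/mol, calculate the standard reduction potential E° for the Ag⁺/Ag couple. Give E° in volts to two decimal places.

+0.80 V

E°cell = −ΔG°/(nF) = −(-612×10³)/((2)(96485)) = +3.171 V.
Since Ag⁺/Ag is the cathode and Mg²⁺/Mg the anode, E°cell = E°(Ag⁺/Ag) − E°(Mg²⁺/Mg).
So E°(Ag⁺/Ag) = E°cell + E°(Mg²⁺/Mg) = +3.171 + (-2.37) = +0.80 V.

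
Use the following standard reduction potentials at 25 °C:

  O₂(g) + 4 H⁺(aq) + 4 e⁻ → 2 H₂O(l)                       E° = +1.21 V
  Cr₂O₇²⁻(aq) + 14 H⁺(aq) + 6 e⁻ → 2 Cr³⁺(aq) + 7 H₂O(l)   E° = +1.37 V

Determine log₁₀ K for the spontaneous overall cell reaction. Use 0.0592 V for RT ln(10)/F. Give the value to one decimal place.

Cathode: Cr₂O₇²⁻/Cr³⁺; anode: O₂/H₂O. E°cell = +0.16 V, n = 12.
log K = nE°cell / 0.0592 = (12)(+0.16) / 0.0592 = 32.4.

32.4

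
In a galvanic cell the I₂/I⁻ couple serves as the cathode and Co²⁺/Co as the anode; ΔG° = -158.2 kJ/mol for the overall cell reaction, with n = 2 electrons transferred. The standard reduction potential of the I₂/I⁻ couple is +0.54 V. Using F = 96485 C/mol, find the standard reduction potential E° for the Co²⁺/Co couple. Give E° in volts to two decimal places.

-0.28 V

E°cell = −ΔG°/(nF) = −(-158.2×10³)/((2)(96485)) = +0.820 V.
Since I₂/I⁻ is the cathode and Co²⁺/Co the anode, E°cell = E°(I₂/I⁻) − E°(Co²⁺/Co).
So E°(Co²⁺/Co) = E°(I₂/I⁻) − E°cell = (+0.54) − (+0.820) = -0.28 V.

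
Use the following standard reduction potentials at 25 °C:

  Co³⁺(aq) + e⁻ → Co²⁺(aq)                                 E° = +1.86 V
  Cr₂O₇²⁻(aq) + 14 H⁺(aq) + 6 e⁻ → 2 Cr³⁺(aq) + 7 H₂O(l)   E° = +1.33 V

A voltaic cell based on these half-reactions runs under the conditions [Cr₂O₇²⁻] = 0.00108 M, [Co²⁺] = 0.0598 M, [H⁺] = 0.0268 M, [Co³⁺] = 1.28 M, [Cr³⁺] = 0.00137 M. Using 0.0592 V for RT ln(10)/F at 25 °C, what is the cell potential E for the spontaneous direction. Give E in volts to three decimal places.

Co³⁺/Co²⁺ is the cathode (higher E°), Cr₂O₇²⁻/Cr³⁺ the anode: E°cell = +1.86 − (+1.33) = +0.53 V, n = 6.
Overall: 6 Co³⁺(aq) + 2 Cr³⁺(aq) + 7 H₂O(l) → 6 Co²⁺(aq) + Cr₂O₇²⁻(aq) + 14 H⁺(aq)
Q = [Co²⁺]^6·[Cr₂O₇²⁻]·[H⁺]^14 / ([Co³⁺]^6·[Cr³⁺]^2); log Q = -27.229.
E = E° − (0.0592/n) log Q = +0.53 − (0.0592/6)(-27.229) = +0.799 V.

+0.799 V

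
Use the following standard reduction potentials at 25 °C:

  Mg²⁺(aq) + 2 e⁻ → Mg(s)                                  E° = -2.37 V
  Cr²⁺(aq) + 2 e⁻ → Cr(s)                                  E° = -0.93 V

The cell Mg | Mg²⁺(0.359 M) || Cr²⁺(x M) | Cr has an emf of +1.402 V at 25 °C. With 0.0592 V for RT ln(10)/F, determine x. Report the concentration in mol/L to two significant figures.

Cr²⁺/Cr is the cathode, Mg²⁺/Mg the anode: E°cell = +1.44 V, n = 2.
Overall reaction: Cr²⁺(aq) + Mg(s) → Cr(s) + Mg²⁺(aq); Q = [Mg²⁺]^1/[Cr²⁺]^1.
From E = E° − (0.0592/n) log Q: log Q = (E° − E)·n/0.0592 = (+1.44 − (+1.402))·2/0.0592 = 1.2838.
So 1·log[Cr²⁺] = 1·log(0.359) − log Q = -0.4449 − (1.2838) = -1.7287; [Cr²⁺] = 10^(-1.7287) ≈ 0.019 M.

0.019 M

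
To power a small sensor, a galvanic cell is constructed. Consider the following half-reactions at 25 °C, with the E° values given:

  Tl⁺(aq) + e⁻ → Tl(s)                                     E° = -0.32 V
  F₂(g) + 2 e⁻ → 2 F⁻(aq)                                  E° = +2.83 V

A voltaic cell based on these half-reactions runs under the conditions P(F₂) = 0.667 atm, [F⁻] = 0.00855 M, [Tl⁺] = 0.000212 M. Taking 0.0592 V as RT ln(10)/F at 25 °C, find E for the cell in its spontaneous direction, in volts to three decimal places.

F₂/F⁻ is the cathode (higher E°), Tl⁺/Tl the anode: E°cell = +2.83 − (-0.32) = +3.15 V, n = 2.
Overall: F₂(g) + 2 Tl(s) → 2 F⁻(aq) + 2 Tl⁺(aq)
Q = [F⁻]^2·[Tl⁺]^2 / (P(F₂)); log Q = -11.308.
E = E° − (0.0592/n) log Q = +3.15 − (0.0592/2)(-11.308) = +3.485 V.

+3.485 V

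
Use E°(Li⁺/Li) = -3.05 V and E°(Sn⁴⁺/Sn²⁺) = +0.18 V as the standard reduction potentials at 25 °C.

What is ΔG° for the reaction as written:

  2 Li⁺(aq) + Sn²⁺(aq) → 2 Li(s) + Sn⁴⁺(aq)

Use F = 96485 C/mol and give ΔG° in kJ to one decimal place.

+623.3 kJ

As written, Li⁺/Li is reduced (cathode) and Sn⁴⁺/Sn²⁺ is oxidised (anode), so E°cell = (-3.05) − (+0.18) = -3.23 V.
Balancing electrons gives n = 2.
ΔG° = −nFE° = −(2)(96485)(-3.23) = 623,293 J = +623.3 kJ.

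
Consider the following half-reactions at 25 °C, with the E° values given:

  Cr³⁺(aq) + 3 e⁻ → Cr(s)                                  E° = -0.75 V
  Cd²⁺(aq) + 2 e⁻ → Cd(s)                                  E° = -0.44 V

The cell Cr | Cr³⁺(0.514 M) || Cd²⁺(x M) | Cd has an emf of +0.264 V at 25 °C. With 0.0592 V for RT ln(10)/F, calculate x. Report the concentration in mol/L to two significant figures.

0.018 M

Cd²⁺/Cd is the cathode, Cr³⁺/Cr the anode: E°cell = +0.31 V, n = 6.
Overall reaction: 3 Cd²⁺(aq) + 2 Cr(s) → 3 Cd(s) + 2 Cr³⁺(aq); Q = [Cr³⁺]^2/[Cd²⁺]^3.
From E = E° − (0.0592/n) log Q: log Q = (E° − E)·n/0.0592 = (+0.31 − (+0.264))·6/0.0592 = 4.6622.
So 3·log[Cd²⁺] = 2·log(0.514) − log Q = -0.5781 − (4.6622) = -5.2403; log[Cd²⁺] = -5.2403 / 3 = -1.7468; [Cd²⁺] = 10^(-1.7468) ≈ 0.018 M.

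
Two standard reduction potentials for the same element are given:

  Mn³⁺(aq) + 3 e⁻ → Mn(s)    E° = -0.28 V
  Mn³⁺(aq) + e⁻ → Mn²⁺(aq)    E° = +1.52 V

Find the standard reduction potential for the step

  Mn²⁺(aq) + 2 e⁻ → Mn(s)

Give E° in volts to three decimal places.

-1.180 V

Sequential free energies add, so n₃E°₃ = n₁E°₁ + n₂E°₂.
With n₃ = 3, and the known step contributing 1×(+1.52) V, the unknown satisfies 2·E° = 3×(-0.28) − 1×(+1.52) = -2.360.
E° = -2.360 / 2 = -1.180 V.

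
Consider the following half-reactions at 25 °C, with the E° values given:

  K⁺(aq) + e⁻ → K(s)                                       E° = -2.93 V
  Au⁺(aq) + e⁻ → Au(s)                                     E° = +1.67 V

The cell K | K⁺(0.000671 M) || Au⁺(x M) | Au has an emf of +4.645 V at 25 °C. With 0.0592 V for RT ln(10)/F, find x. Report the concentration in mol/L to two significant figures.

0.0039 M

Au⁺/Au is the cathode, K⁺/K the anode: E°cell = +4.60 V, n = 1.
Overall reaction: Au⁺(aq) + K(s) → Au(s) + K⁺(aq); Q = [K⁺]^1/[Au⁺]^1.
From E = E° − (0.0592/n) log Q: log Q = (E° − E)·n/0.0592 = (+4.60 − (+4.645))·1/0.0592 = -0.7601.
So 1·log[Au⁺] = 1·log(0.000671) − log Q = -3.1733 − (-0.7601) = -2.4132; [Au⁺] = 10^(-2.4132) ≈ 0.0039 M.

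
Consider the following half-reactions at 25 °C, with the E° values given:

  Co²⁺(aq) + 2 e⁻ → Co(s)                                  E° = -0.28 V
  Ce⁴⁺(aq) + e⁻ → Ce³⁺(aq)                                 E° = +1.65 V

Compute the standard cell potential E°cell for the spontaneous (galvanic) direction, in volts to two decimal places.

The Ce⁴⁺/Ce³⁺ couple has the higher reduction potential, so it is the cathode; Co²⁺/Co is oxidised at the anode.
E°cell = E°(cathode) − E°(anode) = (+1.65) − (-0.28) = +1.93 V.

+1.93 V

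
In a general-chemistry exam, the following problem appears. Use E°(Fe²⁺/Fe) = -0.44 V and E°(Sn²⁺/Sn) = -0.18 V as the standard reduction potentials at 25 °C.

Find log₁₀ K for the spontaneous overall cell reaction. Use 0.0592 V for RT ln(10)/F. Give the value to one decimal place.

Cathode: Sn²⁺/Sn; anode: Fe²⁺/Fe. E°cell = +0.26 V, n = 2.
log K = nE°cell / 0.0592 = (2)(+0.26) / 0.0592 = 8.8.

8.8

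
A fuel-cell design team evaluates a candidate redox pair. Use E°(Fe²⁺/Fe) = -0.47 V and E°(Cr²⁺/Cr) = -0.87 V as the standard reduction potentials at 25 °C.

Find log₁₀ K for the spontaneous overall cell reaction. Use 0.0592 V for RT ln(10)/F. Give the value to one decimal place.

13.5

Cathode: Fe²⁺/Fe; anode: Cr²⁺/Cr. E°cell = +0.40 V, n = 2.
log K = nE°cell / 0.0592 = (2)(+0.40) / 0.0592 = 13.5.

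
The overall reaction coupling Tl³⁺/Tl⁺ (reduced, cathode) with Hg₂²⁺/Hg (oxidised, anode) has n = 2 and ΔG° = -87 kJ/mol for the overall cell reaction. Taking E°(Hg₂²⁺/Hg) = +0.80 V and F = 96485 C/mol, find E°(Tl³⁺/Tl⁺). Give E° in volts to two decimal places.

+1.25 V

E°cell = −ΔG°/(nF) = −(-87×10³)/((2)(96485)) = +0.451 V.
Since Tl³⁺/Tl⁺ is the cathode and Hg₂²⁺/Hg the anode, E°cell = E°(Tl³⁺/Tl⁺) − E°(Hg₂²⁺/Hg).
So E°(Tl³⁺/Tl⁺) = E°cell + E°(Hg₂²⁺/Hg) = +0.451 + (+0.80) = +1.25 V.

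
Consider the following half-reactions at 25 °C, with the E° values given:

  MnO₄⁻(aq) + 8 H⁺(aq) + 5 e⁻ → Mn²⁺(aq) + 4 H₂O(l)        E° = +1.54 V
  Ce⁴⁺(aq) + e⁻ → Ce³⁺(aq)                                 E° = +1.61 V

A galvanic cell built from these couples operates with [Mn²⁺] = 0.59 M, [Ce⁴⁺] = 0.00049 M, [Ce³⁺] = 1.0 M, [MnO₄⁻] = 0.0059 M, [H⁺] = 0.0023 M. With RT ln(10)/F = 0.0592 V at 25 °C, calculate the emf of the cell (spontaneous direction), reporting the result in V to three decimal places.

Ce⁴⁺/Ce³⁺ is the cathode (higher E°), MnO₄⁻/Mn²⁺ the anode: E°cell = +1.61 − (+1.54) = +0.07 V, n = 5.
Overall: 5 Ce⁴⁺(aq) + Mn²⁺(aq) + 4 H₂O(l) → 5 Ce³⁺(aq) + MnO₄⁻(aq) + 8 H⁺(aq)
Q = [Ce³⁺]^5·[MnO₄⁻]·[H⁺]^8 / ([Ce⁴⁺]^5·[Mn²⁺]); log Q = -6.557.
E = E° − (0.0592/n) log Q = +0.07 − (0.0592/5)(-6.557) = +0.148 V.

+0.148 V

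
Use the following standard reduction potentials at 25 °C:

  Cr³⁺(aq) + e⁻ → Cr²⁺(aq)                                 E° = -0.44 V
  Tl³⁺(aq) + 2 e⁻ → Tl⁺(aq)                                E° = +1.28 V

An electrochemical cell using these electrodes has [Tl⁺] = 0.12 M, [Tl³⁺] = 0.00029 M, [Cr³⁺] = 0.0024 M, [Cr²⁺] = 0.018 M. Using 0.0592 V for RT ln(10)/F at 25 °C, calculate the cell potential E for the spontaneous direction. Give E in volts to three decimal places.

+1.694 V

Tl³⁺/Tl⁺ is the cathode (higher E°), Cr³⁺/Cr²⁺ the anode: E°cell = +1.28 − (-0.44) = +1.72 V, n = 2.
Overall: Tl³⁺(aq) + 2 Cr²⁺(aq) → Tl⁺(aq) + 2 Cr³⁺(aq)
Q = [Tl⁺]·[Cr³⁺]^2 / ([Tl³⁺]·[Cr²⁺]^2); log Q = 0.867.
E = E° − (0.0592/n) log Q = +1.72 − (0.0592/2)(0.867) = +1.694 V.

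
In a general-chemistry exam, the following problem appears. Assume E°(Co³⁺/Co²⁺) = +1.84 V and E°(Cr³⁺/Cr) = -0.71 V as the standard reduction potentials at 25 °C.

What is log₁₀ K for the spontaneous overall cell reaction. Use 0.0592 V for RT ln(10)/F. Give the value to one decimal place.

129.2

Cathode: Co³⁺/Co²⁺; anode: Cr³⁺/Cr. E°cell = +2.55 V, n = 3.
log K = nE°cell / 0.0592 = (3)(+2.55) / 0.0592 = 129.2.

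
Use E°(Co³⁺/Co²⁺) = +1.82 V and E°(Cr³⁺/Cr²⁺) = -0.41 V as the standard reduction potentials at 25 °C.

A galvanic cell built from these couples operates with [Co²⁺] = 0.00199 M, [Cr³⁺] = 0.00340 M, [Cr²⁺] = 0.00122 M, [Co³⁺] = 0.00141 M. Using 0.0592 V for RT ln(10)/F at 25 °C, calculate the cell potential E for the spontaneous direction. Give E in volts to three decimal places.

+2.195 V

Co³⁺/Co²⁺ is the cathode (higher E°), Cr³⁺/Cr²⁺ the anode: E°cell = +1.82 − (-0.41) = +2.23 V, n = 1.
Overall: Co³⁺(aq) + Cr²⁺(aq) → Co²⁺(aq) + Cr³⁺(aq)
Q = [Co²⁺]·[Cr³⁺] / ([Co³⁺]·[Cr²⁺]); log Q = 0.595.
E = E° − (0.0592/n) log Q = +2.23 − (0.0592/1)(0.595) = +2.195 V.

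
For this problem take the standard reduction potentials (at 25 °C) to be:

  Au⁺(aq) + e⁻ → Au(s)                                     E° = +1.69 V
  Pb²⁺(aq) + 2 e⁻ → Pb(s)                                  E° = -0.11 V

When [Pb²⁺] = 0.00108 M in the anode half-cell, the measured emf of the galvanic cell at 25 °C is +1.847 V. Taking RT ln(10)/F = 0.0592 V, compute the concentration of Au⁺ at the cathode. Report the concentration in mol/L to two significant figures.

0.20 M

Au⁺/Au is the cathode, Pb²⁺/Pb the anode: E°cell = +1.80 V, n = 2.
Overall reaction: 2 Au⁺(aq) + Pb(s) → 2 Au(s) + Pb²⁺(aq); Q = [Pb²⁺]^1/[Au⁺]^2.
From E = E° − (0.0592/n) log Q: log Q = (E° − E)·n/0.0592 = (+1.80 − (+1.847))·2/0.0592 = -1.5878.
So 2·log[Au⁺] = 1·log(0.00108) − log Q = -2.9666 − (-1.5878) = -1.3788; log[Au⁺] = -1.3788 / 2 = -0.6894; [Au⁺] = 10^(-0.6894) ≈ 0.20 M.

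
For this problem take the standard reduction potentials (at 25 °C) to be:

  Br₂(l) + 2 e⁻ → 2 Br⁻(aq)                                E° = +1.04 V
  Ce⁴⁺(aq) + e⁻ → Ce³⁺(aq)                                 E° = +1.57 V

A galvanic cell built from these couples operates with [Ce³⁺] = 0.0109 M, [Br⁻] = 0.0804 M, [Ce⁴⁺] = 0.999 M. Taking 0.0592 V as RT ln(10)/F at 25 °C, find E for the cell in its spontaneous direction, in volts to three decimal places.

+0.581 V

Ce⁴⁺/Ce³⁺ is the cathode (higher E°), Br₂/Br⁻ the anode: E°cell = +1.57 − (+1.04) = +0.53 V, n = 2.
Overall: 2 Ce⁴⁺(aq) + 2 Br⁻(aq) → 2 Ce³⁺(aq) + Br₂(l)
Q = [Ce³⁺]^2 / ([Ce⁴⁺]^2·[Br⁻]^2); log Q = -1.735.
E = E° − (0.0592/n) log Q = +0.53 − (0.0592/2)(-1.735) = +0.581 V.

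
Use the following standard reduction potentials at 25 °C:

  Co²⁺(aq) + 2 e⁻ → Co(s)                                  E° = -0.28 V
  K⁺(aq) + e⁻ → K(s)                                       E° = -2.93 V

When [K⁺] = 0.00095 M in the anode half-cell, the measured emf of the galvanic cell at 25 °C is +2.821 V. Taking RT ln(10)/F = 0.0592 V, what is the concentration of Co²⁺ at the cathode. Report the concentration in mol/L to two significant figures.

Co²⁺/Co is the cathode, K⁺/K the anode: E°cell = +2.65 V, n = 2.
Overall reaction: Co²⁺(aq) + 2 K(s) → Co(s) + 2 K⁺(aq); Q = [K⁺]^2/[Co²⁺]^1.
From E = E° − (0.0592/n) log Q: log Q = (E° − E)·n/0.0592 = (+2.65 − (+2.821))·2/0.0592 = -5.7770.
So 1·log[Co²⁺] = 2·log(0.00095) − log Q = -6.0446 − (-5.7770) = -0.2676; [Co²⁺] = 10^(-0.2676) ≈ 0.54 M.

0.54 M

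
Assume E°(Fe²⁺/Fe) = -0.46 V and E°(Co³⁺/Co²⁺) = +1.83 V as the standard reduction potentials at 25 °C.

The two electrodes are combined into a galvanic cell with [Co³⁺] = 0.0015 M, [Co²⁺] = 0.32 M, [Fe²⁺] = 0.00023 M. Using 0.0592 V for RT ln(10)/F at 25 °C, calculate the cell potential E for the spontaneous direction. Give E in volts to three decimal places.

Co³⁺/Co²⁺ is the cathode (higher E°), Fe²⁺/Fe the anode: E°cell = +1.83 − (-0.46) = +2.29 V, n = 2.
Overall: 2 Co³⁺(aq) + Fe(s) → 2 Co²⁺(aq) + Fe²⁺(aq)
Q = [Co²⁺]^2·[Fe²⁺] / ([Co³⁺]^2); log Q = 1.020.
E = E° − (0.0592/n) log Q = +2.29 − (0.0592/2)(1.020) = +2.260 V.

+2.260 V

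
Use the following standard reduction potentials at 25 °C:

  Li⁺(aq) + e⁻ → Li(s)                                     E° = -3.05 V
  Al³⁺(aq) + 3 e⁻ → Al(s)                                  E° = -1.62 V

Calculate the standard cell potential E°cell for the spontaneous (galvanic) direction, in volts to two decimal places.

+1.43 V

The Al³⁺/Al couple has the higher reduction potential, so it is the cathode; Li⁺/Li is oxidised at the anode.
E°cell = E°(cathode) − E°(anode) = (-1.62) − (-3.05) = +1.43 V.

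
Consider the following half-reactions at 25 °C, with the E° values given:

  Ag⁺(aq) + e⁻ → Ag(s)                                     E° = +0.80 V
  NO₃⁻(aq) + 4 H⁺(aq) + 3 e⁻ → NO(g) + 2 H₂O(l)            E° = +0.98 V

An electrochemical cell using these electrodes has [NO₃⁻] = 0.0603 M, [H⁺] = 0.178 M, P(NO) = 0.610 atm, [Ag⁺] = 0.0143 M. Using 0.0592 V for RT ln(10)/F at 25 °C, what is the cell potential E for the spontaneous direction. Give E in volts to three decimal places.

+0.210 V

NO₃⁻/NO is the cathode (higher E°), Ag⁺/Ag the anode: E°cell = +0.98 − (+0.80) = +0.18 V, n = 3.
Overall: NO₃⁻(aq) + 4 H⁺(aq) + 3 Ag(s) → NO(g) + 2 H₂O(l) + 3 Ag⁺(aq)
Q = P(NO)·[Ag⁺]^3 / ([NO₃⁻]·[H⁺]^4); log Q = -1.531.
E = E° − (0.0592/n) log Q = +0.18 − (0.0592/3)(-1.531) = +0.210 V.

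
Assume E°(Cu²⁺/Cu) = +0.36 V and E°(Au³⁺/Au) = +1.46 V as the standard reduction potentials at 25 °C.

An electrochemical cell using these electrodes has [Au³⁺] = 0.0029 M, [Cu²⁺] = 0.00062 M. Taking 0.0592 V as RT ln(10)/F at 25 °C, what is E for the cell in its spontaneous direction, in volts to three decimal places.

Au³⁺/Au is the cathode (higher E°), Cu²⁺/Cu the anode: E°cell = +1.46 − (+0.36) = +1.10 V, n = 6.
Overall: 2 Au³⁺(aq) + 3 Cu(s) → 2 Au(s) + 3 Cu²⁺(aq)
Q = [Cu²⁺]^3 / ([Au³⁺]^2); log Q = -4.548.
E = E° − (0.0592/n) log Q = +1.10 − (0.0592/6)(-4.548) = +1.145 V.

+1.145 V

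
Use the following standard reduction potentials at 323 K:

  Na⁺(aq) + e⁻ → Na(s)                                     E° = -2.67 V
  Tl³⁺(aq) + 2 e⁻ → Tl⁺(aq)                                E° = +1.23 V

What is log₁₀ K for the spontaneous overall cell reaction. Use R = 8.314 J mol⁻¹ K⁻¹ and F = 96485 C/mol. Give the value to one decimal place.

Cathode: Tl³⁺/Tl⁺; anode: Na⁺/Na. E°cell = (+1.23) − (-2.67) = +3.90 V, with n = 2.
ΔG° = −nFE° = −RT ln K, so ln K = nFE°/(RT) = (2)(96485)(+3.90) / ((8.314)(323)) = 280.248.
log₁₀ K = 280.248 / ln 10 = 121.7.

121.7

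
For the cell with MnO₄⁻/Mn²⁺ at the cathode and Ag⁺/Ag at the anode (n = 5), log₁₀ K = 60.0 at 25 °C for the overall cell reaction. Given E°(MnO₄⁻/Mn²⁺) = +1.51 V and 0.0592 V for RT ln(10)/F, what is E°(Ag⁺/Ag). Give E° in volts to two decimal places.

E°cell = (0.0592/n)·log K = (0.0592/5)(60.0) = +0.710 V.
Since MnO₄⁻/Mn²⁺ is the cathode and Ag⁺/Ag the anode, E°cell = E°(MnO₄⁻/Mn²⁺) − E°(Ag⁺/Ag).
So E°(Ag⁺/Ag) = E°(MnO₄⁻/Mn²⁺) − E°cell = (+1.51) − (+0.710) = +0.80 V.

+0.80 V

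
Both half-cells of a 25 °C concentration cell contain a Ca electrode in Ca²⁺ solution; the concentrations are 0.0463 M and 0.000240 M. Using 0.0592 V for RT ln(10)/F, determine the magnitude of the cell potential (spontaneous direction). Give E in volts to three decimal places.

For a concentration cell E°cell = 0. The 0.0463 M side is the cathode (reduction is favoured where [Ca²⁺] is higher).
With n = 2, E = −(0.0592/2) log([Ca²⁺]ₐₙ/[Ca²⁺]꜀ₐₜ) = −(0.0592/2) log(0.00024/0.0463) = −(0.0592/2)(-2.285) = +0.068 V.

+0.068 V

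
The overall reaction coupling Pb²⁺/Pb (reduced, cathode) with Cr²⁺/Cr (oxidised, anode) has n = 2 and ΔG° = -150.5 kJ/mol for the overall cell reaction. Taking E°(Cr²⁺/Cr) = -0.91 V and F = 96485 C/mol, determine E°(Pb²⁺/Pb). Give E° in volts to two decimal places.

-0.13 V

E°cell = −ΔG°/(nF) = −(-150.5×10³)/((2)(96485)) = +0.780 V.
Since Pb²⁺/Pb is the cathode and Cr²⁺/Cr the anode, E°cell = E°(Pb²⁺/Pb) − E°(Cr²⁺/Cr).
So E°(Pb²⁺/Pb) = E°cell + E°(Cr²⁺/Cr) = +0.780 + (-0.91) = -0.13 V.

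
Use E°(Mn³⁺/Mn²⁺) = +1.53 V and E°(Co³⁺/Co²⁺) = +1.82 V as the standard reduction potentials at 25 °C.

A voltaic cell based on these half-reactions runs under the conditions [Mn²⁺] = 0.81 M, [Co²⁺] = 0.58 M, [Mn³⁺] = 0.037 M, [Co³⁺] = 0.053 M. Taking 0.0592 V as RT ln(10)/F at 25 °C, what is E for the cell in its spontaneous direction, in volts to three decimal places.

+0.308 V

Co³⁺/Co²⁺ is the cathode (higher E°), Mn³⁺/Mn²⁺ the anode: E°cell = +1.82 − (+1.53) = +0.29 V, n = 1.
Overall: Co³⁺(aq) + Mn²⁺(aq) → Co²⁺(aq) + Mn³⁺(aq)
Q = [Co²⁺]·[Mn³⁺] / ([Co³⁺]·[Mn²⁺]); log Q = -0.301.
E = E° − (0.0592/n) log Q = +0.29 − (0.0592/1)(-0.301) = +0.308 V.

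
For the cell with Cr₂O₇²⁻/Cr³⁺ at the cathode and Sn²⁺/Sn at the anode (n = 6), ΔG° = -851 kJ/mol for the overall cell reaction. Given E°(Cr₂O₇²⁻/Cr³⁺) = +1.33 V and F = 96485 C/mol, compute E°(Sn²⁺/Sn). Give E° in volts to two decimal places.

-0.14 V

E°cell = −ΔG°/(nF) = −(-851×10³)/((6)(96485)) = +1.470 V.
Since Cr₂O₇²⁻/Cr³⁺ is the cathode and Sn²⁺/Sn the anode, E°cell = E°(Cr₂O₇²⁻/Cr³⁺) − E°(Sn²⁺/Sn).
So E°(Sn²⁺/Sn) = E°(Cr₂O₇²⁻/Cr³⁺) − E°cell = (+1.33) − (+1.470) = -0.14 V.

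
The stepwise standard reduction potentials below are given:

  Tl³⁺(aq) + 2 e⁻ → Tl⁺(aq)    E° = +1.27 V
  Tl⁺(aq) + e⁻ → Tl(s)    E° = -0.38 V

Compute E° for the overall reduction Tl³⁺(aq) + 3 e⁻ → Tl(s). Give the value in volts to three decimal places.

+0.720 V

Standard free energies of sequential steps add: ΔG°₃ = ΔG°₁ + ΔG°₂, so n₃E°₃ = n₁E°₁ + n₂E°₂.
E°₃ = (2×+1.27 + 1×-0.38) / 3 = (+2.160) / 3 = +0.720 V.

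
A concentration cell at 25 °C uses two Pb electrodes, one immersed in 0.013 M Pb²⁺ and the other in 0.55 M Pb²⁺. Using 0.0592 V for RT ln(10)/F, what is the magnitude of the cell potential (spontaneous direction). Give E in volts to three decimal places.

For a concentration cell E°cell = 0. The 0.55 M side is the cathode (reduction is favoured where [Pb²⁺] is higher).
With n = 2, E = −(0.0592/2) log([Pb²⁺]ₐₙ/[Pb²⁺]꜀ₐₜ) = −(0.0592/2) log(0.013/0.55) = −(0.0592/2)(-1.626) = +0.048 V.

+0.048 V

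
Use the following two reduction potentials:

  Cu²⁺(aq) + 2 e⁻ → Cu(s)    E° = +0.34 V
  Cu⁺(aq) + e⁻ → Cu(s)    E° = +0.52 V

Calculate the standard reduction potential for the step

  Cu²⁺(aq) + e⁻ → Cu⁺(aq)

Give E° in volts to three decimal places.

+0.160 V

Sequential free energies add, so n₃E°₃ = n₁E°₁ + n₂E°₂.
With n₃ = 2, and the known step contributing 1×(+0.52) V, the unknown satisfies 1·E° = 2×(+0.34) − 1×(+0.52) = +0.160.
E° = +0.160 / 1 = +0.160 V.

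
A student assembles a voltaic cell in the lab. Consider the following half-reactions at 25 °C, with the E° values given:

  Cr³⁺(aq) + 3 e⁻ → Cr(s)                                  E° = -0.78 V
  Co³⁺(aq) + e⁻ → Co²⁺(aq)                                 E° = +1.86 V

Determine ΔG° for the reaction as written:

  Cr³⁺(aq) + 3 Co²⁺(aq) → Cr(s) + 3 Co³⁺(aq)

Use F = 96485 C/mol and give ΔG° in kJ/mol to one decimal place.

+764.2 kJ/mol

As written, Cr³⁺/Cr is reduced (cathode) and Co³⁺/Co²⁺ is oxidised (anode), so E°cell = (-0.78) − (+1.86) = -2.64 V.
Balancing electrons gives n = 3.
ΔG° = −nFE° = −(3)(96485)(-2.64) = 764,161 J = +764.2 kJ/mol.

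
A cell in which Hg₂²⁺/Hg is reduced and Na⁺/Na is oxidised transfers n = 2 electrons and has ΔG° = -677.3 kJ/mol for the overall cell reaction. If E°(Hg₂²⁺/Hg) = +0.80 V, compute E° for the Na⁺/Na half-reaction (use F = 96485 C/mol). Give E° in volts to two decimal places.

-2.71 V

E°cell = −ΔG°/(nF) = −(-677.3×10³)/((2)(96485)) = +3.510 V.
Since Hg₂²⁺/Hg is the cathode and Na⁺/Na the anode, E°cell = E°(Hg₂²⁺/Hg) − E°(Na⁺/Na).
So E°(Na⁺/Na) = E°(Hg₂²⁺/Hg) − E°cell = (+0.80) − (+3.510) = -2.71 V.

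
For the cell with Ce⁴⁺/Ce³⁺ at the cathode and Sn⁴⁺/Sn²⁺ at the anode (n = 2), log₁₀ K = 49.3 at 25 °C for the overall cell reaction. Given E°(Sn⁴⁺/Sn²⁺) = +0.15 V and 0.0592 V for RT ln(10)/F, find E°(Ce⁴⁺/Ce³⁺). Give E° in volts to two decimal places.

+1.61 V

E°cell = (0.0592/n)·log K = (0.0592/2)(49.3) = +1.459 V.
Since Ce⁴⁺/Ce³⁺ is the cathode and Sn⁴⁺/Sn²⁺ the anode, E°cell = E°(Ce⁴⁺/Ce³⁺) − E°(Sn⁴⁺/Sn²⁺).
So E°(Ce⁴⁺/Ce³⁺) = E°cell + E°(Sn⁴⁺/Sn²⁺) = +1.459 + (+0.15) = +1.61 V.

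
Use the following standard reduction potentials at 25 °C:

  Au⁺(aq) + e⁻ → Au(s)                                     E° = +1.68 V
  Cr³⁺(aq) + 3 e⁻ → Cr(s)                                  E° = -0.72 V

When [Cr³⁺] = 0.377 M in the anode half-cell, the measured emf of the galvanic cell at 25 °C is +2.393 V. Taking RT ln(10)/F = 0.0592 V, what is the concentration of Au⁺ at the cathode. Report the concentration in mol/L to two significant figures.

0.55 M

Au⁺/Au is the cathode, Cr³⁺/Cr the anode: E°cell = +2.40 V, n = 3.
Overall reaction: 3 Au⁺(aq) + Cr(s) → 3 Au(s) + Cr³⁺(aq); Q = [Cr³⁺]^1/[Au⁺]^3.
From E = E° − (0.0592/n) log Q: log Q = (E° − E)·n/0.0592 = (+2.40 − (+2.393))·3/0.0592 = 0.3547.
So 3·log[Au⁺] = 1·log(0.377) − log Q = -0.4237 − (0.3547) = -0.7784; log[Au⁺] = -0.7784 / 3 = -0.2595; [Au⁺] = 10^(-0.2595) ≈ 0.55 M.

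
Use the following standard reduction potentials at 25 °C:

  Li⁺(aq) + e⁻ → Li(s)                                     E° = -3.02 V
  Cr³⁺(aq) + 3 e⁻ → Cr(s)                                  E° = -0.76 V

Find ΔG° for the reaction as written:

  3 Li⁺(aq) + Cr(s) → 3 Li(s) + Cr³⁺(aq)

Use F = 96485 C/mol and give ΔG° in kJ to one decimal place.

As written, Li⁺/Li is reduced (cathode) and Cr³⁺/Cr is oxidised (anode), so E°cell = (-3.02) − (-0.76) = -2.26 V.
Balancing electrons gives n = 3.
ΔG° = −nFE° = −(3)(96485)(-2.26) = 654,168 J = +654.2 kJ.

+654.2 kJ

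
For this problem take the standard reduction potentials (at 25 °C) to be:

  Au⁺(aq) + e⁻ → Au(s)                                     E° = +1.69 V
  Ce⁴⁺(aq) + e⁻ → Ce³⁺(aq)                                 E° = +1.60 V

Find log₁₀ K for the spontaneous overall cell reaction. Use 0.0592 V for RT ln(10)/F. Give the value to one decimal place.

1.5

Cathode: Au⁺/Au; anode: Ce⁴⁺/Ce³⁺. E°cell = +0.09 V, n = 1.
log K = nE°cell / 0.0592 = (1)(+0.09) / 0.0592 = 1.5.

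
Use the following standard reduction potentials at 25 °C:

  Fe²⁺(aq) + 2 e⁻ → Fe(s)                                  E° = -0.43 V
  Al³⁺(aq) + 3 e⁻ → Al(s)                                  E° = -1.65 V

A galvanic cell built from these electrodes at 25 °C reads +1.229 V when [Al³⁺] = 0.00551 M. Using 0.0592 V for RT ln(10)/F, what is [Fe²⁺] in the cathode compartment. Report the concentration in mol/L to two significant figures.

0.063 M

Fe²⁺/Fe is the cathode, Al³⁺/Al the anode: E°cell = +1.22 V, n = 6.
Overall reaction: 3 Fe²⁺(aq) + 2 Al(s) → 3 Fe(s) + 2 Al³⁺(aq); Q = [Al³⁺]^2/[Fe²⁺]^3.
From E = E° − (0.0592/n) log Q: log Q = (E° − E)·n/0.0592 = (+1.22 − (+1.229))·6/0.0592 = -0.9122.
So 3·log[Fe²⁺] = 2·log(0.00551) − log Q = -4.5177 − (-0.9122) = -3.6055; log[Fe²⁺] = -3.6055 / 3 = -1.2018; [Fe²⁺] = 10^(-1.2018) ≈ 0.063 M.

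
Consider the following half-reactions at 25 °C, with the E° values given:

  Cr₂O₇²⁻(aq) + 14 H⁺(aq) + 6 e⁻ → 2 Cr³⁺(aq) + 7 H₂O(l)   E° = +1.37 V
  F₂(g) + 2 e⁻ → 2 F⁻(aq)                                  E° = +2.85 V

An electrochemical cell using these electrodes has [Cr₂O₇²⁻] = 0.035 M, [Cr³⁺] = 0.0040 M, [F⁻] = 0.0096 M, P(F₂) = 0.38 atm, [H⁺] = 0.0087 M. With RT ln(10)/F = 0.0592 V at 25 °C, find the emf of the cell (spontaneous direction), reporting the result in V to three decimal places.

+1.839 V

F₂/F⁻ is the cathode (higher E°), Cr₂O₇²⁻/Cr³⁺ the anode: E°cell = +2.85 − (+1.37) = +1.48 V, n = 6.
Overall: 3 F₂(g) + 2 Cr³⁺(aq) + 7 H₂O(l) → 6 F⁻(aq) + Cr₂O₇²⁻(aq) + 14 H⁺(aq)
Q = [F⁻]^6·[Cr₂O₇²⁻]·[H⁺]^14 / (P(F₂)^3·[Cr³⁺]^2); log Q = -36.353.
E = E° − (0.0592/n) log Q = +1.48 − (0.0592/6)(-36.353) = +1.839 V.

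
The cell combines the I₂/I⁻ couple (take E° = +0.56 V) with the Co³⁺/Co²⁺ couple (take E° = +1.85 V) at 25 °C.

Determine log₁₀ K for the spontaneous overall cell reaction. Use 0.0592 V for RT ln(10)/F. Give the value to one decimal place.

Cathode: Co³⁺/Co²⁺; anode: I₂/I⁻. E°cell = +1.29 V, n = 2.
log K = nE°cell / 0.0592 = (2)(+1.29) / 0.0592 = 43.6.

43.6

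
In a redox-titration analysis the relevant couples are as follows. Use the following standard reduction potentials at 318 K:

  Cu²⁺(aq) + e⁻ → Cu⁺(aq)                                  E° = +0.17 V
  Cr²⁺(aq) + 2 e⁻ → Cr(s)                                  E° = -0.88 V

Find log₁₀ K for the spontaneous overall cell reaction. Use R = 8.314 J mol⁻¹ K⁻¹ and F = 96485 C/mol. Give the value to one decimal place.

Cathode: Cu²⁺/Cu⁺; anode: Cr²⁺/Cr. E°cell = (+0.17) − (-0.88) = +1.05 V, with n = 2.
ΔG° = −nFE° = −RT ln K, so ln K = nFE°/(RT) = (2)(96485)(+1.05) / ((8.314)(318)) = 76.638.
log₁₀ K = 76.638 / ln 10 = 33.3.

33.3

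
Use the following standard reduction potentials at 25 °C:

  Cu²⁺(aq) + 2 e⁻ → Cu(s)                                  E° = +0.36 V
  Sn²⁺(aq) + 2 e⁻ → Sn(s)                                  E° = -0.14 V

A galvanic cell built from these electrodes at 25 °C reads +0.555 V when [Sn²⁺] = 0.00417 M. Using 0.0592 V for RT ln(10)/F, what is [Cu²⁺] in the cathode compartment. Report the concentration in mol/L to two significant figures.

Cu²⁺/Cu is the cathode, Sn²⁺/Sn the anode: E°cell = +0.50 V, n = 2.
Overall reaction: Cu²⁺(aq) + Sn(s) → Cu(s) + Sn²⁺(aq); Q = [Sn²⁺]^1/[Cu²⁺]^1.
From E = E° − (0.0592/n) log Q: log Q = (E° − E)·n/0.0592 = (+0.50 − (+0.555))·2/0.0592 = -1.8581.
So 1·log[Cu²⁺] = 1·log(0.00417) − log Q = -2.3799 − (-1.8581) = -0.5218; [Cu²⁺] = 10^(-0.5218) ≈ 0.30 M.

0.30 M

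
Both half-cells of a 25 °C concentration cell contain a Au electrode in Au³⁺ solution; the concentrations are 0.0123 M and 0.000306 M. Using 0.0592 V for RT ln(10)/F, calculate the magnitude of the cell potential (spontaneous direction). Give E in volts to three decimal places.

For a concentration cell E°cell = 0. The 0.0123 M side is the cathode (reduction is favoured where [Au³⁺] is higher).
With n = 3, E = −(0.0592/3) log([Au³⁺]ₐₙ/[Au³⁺]꜀ₐₜ) = −(0.0592/3) log(0.000306/0.0123) = −(0.0592/3)(-1.604) = +0.032 V.

+0.032 V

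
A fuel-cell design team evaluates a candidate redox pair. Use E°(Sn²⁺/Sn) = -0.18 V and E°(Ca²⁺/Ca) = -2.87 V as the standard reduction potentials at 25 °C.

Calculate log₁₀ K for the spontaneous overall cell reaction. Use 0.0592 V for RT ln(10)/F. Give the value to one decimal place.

90.9

Cathode: Sn²⁺/Sn; anode: Ca²⁺/Ca. E°cell = +2.69 V, n = 2.
log K = nE°cell / 0.0592 = (2)(+2.69) / 0.0592 = 90.9.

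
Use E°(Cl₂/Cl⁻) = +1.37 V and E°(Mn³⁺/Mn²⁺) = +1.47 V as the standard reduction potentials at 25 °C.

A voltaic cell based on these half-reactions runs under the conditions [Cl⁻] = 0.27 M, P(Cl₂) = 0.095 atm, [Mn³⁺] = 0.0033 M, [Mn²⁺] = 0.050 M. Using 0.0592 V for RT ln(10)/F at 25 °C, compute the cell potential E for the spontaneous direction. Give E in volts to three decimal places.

Mn³⁺/Mn²⁺ is the cathode (higher E°), Cl₂/Cl⁻ the anode: E°cell = +1.47 − (+1.37) = +0.10 V, n = 2.
Overall: 2 Mn³⁺(aq) + 2 Cl⁻(aq) → 2 Mn²⁺(aq) + Cl₂(g)
Q = [Mn²⁺]^2·P(Cl₂) / ([Mn³⁺]^2·[Cl⁻]^2); log Q = 2.476.
E = E° − (0.0592/n) log Q = +0.10 − (0.0592/2)(2.476) = +0.027 V.

+0.027 V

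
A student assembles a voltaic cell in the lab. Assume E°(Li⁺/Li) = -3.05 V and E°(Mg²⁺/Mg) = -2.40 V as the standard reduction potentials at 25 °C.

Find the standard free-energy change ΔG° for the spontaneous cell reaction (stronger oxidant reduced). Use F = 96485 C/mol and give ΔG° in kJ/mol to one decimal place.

-125.4 kJ/mol

Mg²⁺/Mg (E° = -2.40 V) is the cathode; Li⁺/Li (E° = -3.05 V) is the anode, so E°cell = +0.65 V.
Balancing electrons gives n = 2 (lcm of 2 and 1).
ΔG° = −nFE° = −(2)(96485)(+0.65) = -125,430 J = -125.4 kJ/mol.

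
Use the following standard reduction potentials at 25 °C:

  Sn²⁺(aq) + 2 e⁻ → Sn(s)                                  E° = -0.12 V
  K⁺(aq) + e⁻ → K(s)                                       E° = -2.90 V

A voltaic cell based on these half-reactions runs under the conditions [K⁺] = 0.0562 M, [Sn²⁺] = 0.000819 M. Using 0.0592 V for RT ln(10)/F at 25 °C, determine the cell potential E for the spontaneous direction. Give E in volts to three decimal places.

Sn²⁺/Sn is the cathode (higher E°), K⁺/K the anode: E°cell = -0.12 − (-2.90) = +2.78 V, n = 2.
Overall: Sn²⁺(aq) + 2 K(s) → Sn(s) + 2 K⁺(aq)
Q = [K⁺]^2 / ([Sn²⁺]); log Q = 0.586.
E = E° − (0.0592/n) log Q = +2.78 − (0.0592/2)(0.586) = +2.763 V.

+2.763 V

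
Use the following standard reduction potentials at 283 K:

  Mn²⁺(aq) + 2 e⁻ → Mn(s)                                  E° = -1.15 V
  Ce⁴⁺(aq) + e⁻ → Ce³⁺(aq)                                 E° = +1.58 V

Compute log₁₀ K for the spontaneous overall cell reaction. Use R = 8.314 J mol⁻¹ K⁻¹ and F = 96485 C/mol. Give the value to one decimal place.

Cathode: Ce⁴⁺/Ce³⁺; anode: Mn²⁺/Mn. E°cell = (+1.58) − (-1.15) = +2.73 V, with n = 2.
ΔG° = −nFE° = −RT ln K, so ln K = nFE°/(RT) = (2)(96485)(+2.73) / ((8.314)(283)) = 223.901.
log₁₀ K = 223.901 / ln 10 = 97.2.

97.2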